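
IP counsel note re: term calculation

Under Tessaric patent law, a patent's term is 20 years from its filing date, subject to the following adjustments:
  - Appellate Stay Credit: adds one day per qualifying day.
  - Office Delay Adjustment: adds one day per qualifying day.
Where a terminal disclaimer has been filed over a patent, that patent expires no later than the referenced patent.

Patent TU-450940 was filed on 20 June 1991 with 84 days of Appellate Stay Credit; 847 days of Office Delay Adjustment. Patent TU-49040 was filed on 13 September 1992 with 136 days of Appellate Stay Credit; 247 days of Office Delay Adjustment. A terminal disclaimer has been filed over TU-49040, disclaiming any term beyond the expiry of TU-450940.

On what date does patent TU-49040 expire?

October 1, 2013

Natural term of TU-49040:
  Base: filing + 20 years → 13 September 2012.
  Appellate Stay Credit: +136 days → 27 January 2013.
  Office Delay Adjustment: +247 days → 1 October 2013.
Expiry of referenced patent TU-450940:
  Base: filing + 20 years → 20 June 2011.
  Appellate Stay Credit: +84 days → 12 September 2011.
  Office Delay Adjustment: +847 days → 6 January 2014.
Terminal disclaimer: TU-49040 expires on the earlier of 1 October 2013 and 6 January 2014.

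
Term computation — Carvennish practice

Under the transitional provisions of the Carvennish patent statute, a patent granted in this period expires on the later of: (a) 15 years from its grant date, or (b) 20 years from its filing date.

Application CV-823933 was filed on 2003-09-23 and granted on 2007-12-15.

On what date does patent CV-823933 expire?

2023-09-23

(a) grant + 15 years → 15 December 2022.
(b) filing + 20 years → 23 September 2023.
Later of the two: 23 September 2023.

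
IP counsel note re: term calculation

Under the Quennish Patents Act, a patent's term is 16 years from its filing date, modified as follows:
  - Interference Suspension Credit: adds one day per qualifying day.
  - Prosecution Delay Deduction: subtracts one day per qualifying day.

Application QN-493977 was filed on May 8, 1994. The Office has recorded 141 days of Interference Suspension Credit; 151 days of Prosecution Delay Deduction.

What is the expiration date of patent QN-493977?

2010-04-28

Base term: filing date + 16 years → 8 May 2010.
Interference Suspension Credit: +141 days → 26 September 2010.
Prosecution Delay Deduction: −151 days → 28 April 2010.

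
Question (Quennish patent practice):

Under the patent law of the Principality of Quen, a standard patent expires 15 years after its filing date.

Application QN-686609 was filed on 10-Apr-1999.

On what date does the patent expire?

Filing date + 15 years → 10 April 2014.

April 10, 2014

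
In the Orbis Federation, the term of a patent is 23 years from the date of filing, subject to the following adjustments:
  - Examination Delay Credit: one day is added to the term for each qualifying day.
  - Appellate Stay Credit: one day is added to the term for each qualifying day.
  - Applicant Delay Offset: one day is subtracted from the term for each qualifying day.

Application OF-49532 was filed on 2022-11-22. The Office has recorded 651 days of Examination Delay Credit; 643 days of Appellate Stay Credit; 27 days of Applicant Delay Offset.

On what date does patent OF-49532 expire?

Base term: filing date + 23 years → 22 November 2045.
Examination Delay Credit: +651 days → 4 September 2047.
Appellate Stay Credit: +643 days → 8 June 2049.
Applicant Delay Offset: −27 days → 12 May 2049.

2049-05-12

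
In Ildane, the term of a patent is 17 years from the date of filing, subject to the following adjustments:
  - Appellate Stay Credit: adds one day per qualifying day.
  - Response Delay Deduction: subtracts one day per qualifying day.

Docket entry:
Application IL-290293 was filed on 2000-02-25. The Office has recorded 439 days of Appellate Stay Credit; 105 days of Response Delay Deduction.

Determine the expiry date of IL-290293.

January 25, 2018

Base term: filing date + 17 years → 25 February 2017.
Appellate Stay Credit: +439 days → 10 May 2018.
Response Delay Deduction: −105 days → 25 January 2018.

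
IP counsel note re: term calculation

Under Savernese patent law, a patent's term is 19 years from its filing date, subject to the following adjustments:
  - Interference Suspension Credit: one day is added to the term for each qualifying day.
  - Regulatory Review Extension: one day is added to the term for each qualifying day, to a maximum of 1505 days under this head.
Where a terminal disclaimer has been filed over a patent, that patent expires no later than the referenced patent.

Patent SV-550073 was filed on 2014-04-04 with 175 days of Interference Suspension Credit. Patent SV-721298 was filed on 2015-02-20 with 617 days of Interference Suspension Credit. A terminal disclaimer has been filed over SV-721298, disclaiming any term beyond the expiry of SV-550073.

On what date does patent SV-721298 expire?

Natural term of SV-721298:
  Base: filing + 19 years → 20 February 2034.
  Interference Suspension Credit: +617 days → 30 October 2035.
Expiry of referenced patent SV-550073:
  Base: filing + 19 years → 4 April 2033.
  Interference Suspension Credit: +175 days → 26 September 2033.
Terminal disclaimer: SV-721298 expires on the earlier of 30 October 2035 and 26 September 2033.

September 26, 2033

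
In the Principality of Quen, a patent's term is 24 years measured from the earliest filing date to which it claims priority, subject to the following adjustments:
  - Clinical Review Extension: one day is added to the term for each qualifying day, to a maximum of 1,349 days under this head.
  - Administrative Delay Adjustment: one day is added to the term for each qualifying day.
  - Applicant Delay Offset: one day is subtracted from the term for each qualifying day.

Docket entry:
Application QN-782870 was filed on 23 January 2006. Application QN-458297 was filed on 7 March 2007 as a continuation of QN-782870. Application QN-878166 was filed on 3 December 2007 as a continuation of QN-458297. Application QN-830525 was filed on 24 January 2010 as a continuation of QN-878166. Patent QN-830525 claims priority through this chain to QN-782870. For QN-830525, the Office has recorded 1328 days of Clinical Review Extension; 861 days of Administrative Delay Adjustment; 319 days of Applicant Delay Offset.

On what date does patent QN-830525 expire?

Earliest priority filing: 23 January 2006.
Base term: 23 January 2006 + 24 years → 23 January 2030.
Clinical Review Extension: 1328 days (within the 1349-day cap) → +1328 days → 12 September 2033.
Administrative Delay Adjustment: +861 days → 21 January 2036.
Applicant Delay Offset: −319 days → 8 March 2035.

2035-03-08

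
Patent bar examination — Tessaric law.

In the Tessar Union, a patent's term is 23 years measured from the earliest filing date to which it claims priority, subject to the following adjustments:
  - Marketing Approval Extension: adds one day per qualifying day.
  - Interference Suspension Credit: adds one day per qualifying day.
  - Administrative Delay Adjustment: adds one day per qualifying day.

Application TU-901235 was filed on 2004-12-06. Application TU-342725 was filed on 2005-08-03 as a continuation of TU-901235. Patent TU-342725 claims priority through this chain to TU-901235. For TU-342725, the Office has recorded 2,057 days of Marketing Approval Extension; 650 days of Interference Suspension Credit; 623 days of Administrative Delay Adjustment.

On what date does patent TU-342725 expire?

Earliest priority filing: 6 December 2004.
Base term: 6 December 2004 + 23 years → 6 December 2027.
Marketing Approval Extension: +2057 days → 24 July 2033.
Interference Suspension Credit: +650 days → 5 May 2035.
Administrative Delay Adjustment: +623 days → 17 January 2037.

January 17, 2037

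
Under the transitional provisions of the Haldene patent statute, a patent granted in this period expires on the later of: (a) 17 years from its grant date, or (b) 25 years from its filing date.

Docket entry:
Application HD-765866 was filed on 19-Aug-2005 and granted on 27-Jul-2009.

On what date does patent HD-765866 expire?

August 19, 2030

(a) grant + 17 years → 27 July 2026.
(b) filing + 25 years → 19 August 2030.
Later of the two: 19 August 2030.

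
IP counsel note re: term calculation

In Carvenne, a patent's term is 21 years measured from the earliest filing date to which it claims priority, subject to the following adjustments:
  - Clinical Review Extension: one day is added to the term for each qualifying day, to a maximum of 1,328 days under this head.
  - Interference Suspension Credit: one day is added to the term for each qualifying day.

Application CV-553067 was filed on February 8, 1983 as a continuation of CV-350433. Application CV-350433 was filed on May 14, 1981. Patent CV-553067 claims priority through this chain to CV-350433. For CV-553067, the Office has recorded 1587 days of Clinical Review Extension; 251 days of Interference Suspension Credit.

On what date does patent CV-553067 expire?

Earliest priority filing: 14 May 1981.
Base term: 14 May 1981 + 21 years → 14 May 2002.
Clinical Review Extension: 1587 days claimed exceeds the 1328-day cap, so +1328 days → 1 January 2006.
Interference Suspension Credit: +251 days → 9 September 2006.

September 9, 2006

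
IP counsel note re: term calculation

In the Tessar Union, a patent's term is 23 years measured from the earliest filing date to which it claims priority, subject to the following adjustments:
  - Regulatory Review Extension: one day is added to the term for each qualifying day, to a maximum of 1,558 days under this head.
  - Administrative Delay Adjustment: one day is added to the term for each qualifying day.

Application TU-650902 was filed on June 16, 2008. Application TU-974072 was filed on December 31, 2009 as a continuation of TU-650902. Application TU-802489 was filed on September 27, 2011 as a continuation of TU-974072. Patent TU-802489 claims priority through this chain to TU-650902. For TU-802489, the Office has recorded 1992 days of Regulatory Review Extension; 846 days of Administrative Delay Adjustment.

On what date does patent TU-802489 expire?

2038-01-14

Earliest priority filing: 16 June 2008.
Base term: 16 June 2008 + 23 years → 16 June 2031.
Regulatory Review Extension: 1992 days claimed exceeds the 1558-day cap, so +1558 days → 21 September 2035.
Administrative Delay Adjustment: +846 days → 14 January 2038.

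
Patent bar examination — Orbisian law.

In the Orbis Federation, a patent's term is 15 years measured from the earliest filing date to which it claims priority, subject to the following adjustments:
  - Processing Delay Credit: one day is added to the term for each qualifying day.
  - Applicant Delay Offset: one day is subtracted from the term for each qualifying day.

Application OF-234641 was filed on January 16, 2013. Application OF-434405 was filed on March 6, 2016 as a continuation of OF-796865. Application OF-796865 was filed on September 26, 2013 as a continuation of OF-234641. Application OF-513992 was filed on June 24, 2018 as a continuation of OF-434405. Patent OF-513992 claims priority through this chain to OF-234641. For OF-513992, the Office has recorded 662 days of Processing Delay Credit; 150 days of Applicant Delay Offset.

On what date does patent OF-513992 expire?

2029-06-11

Earliest priority filing: 16 January 2013.
Base term: 16 January 2013 + 15 years → 16 January 2028.
Processing Delay Credit: +662 days → 8 November 2029.
Applicant Delay Offset: −150 days → 11 June 2029.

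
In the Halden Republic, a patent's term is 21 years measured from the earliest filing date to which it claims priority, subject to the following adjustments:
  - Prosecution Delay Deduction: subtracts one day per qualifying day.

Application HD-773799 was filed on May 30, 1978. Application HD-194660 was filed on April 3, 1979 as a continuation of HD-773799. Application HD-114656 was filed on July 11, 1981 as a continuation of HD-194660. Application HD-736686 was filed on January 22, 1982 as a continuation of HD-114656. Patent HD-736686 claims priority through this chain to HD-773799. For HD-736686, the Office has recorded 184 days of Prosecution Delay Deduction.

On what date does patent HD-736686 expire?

1998-11-27

Earliest priority filing: 30 May 1978.
Base term: 30 May 1978 + 21 years → 30 May 1999.
Prosecution Delay Deduction: −184 days → 27 November 1998.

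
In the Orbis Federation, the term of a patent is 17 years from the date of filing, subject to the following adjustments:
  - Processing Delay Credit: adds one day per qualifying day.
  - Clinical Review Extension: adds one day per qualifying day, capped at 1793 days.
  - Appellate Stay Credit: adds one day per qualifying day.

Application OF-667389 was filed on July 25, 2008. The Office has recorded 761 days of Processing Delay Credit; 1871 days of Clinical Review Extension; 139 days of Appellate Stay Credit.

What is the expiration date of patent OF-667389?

Base term: filing date + 17 years → 25 July 2025.
Processing Delay Credit: +761 days → 25 August 2027.
Clinical Review Extension: 1871 days claimed exceeds the 1793-day cap, so +1793 days → 22 July 2032.
Appellate Stay Credit: +139 days → 8 December 2032.

2032-12-08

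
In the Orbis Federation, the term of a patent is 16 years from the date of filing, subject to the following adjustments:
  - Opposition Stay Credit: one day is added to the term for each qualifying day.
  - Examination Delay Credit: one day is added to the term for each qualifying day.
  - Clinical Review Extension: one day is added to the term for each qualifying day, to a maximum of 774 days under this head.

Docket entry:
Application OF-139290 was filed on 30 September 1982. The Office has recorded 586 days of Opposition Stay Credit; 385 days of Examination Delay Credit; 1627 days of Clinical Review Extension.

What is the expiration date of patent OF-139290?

Base term: filing date + 16 years → 30 September 1998.
Opposition Stay Credit: +586 days → 8 May 2000.
Examination Delay Credit: +385 days → 28 May 2001.
Clinical Review Extension: 1627 days claimed exceeds the 774-day cap, so +774 days → 11 July 2003.

2003-07-11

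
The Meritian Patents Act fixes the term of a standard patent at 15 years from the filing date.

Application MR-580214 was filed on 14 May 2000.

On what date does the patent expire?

May 14, 2015

Filing date + 15 years → 14 May 2015.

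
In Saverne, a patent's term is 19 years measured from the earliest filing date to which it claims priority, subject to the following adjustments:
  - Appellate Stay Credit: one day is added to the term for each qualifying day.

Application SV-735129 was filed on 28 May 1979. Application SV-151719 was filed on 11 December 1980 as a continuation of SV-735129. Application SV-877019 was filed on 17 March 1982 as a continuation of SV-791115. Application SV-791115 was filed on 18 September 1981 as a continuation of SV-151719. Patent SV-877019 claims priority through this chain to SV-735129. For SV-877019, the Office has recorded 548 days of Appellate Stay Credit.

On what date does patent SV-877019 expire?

Earliest priority filing: 28 May 1979.
Base term: 28 May 1979 + 19 years → 28 May 1998.
Appellate Stay Credit: +548 days → 27 November 1999.

November 27, 1999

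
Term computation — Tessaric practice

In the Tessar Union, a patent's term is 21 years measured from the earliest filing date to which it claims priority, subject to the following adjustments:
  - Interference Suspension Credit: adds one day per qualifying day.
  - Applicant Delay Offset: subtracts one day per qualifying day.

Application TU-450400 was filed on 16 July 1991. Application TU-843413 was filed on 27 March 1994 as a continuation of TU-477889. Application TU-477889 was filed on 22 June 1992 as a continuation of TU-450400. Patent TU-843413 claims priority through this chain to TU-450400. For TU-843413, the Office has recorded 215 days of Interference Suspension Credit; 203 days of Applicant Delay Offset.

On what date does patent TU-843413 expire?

July 28, 2012

Earliest priority filing: 16 July 1991.
Base term: 16 July 1991 + 21 years → 16 July 2012.
Interference Suspension Credit: +215 days → 16 February 2013.
Applicant Delay Offset: −203 days → 28 July 2012.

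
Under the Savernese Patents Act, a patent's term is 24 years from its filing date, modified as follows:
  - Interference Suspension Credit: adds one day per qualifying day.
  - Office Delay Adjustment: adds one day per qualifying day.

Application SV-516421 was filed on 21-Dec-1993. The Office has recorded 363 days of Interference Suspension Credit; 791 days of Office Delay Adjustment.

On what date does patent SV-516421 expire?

2021-02-17

Base term: filing date + 24 years → 21 December 2017.
Interference Suspension Credit: +363 days → 19 December 2018.
Office Delay Adjustment: +791 days → 17 February 2021.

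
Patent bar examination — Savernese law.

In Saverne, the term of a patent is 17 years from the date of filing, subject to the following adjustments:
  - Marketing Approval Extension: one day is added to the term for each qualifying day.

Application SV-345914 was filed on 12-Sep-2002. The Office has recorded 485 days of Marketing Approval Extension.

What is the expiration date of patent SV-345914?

Base term: filing date + 17 years → 12 September 2019.
Marketing Approval Extension: +485 days → 9 January 2021.

2021-01-09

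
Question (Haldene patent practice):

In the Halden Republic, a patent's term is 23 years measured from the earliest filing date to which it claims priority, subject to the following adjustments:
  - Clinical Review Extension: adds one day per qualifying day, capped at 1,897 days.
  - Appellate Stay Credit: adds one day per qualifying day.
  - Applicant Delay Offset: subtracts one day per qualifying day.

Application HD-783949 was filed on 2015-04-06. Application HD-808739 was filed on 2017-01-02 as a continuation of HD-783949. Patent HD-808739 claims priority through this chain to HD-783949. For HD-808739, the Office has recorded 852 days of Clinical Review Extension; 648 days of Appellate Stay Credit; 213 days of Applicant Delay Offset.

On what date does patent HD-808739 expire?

Earliest priority filing: 6 April 2015.
Base term: 6 April 2015 + 23 years → 6 April 2038.
Clinical Review Extension: 852 days (within the 1897-day cap) → +852 days → 5 August 2040.
Appellate Stay Credit: +648 days → 15 May 2042.
Applicant Delay Offset: −213 days → 14 October 2041.

October 14, 2041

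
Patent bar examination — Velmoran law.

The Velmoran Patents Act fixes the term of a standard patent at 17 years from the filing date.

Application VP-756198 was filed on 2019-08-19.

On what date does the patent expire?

Filing date + 17 years → 19 August 2036.

August 19, 2036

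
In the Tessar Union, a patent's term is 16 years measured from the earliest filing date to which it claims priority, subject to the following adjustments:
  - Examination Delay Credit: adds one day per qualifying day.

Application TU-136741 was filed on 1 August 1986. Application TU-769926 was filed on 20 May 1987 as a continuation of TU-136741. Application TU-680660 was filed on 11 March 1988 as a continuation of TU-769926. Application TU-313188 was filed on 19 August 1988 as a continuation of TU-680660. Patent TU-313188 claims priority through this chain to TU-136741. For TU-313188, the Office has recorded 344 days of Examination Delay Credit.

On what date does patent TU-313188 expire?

Earliest priority filing: 1 August 1986.
Base term: 1 August 1986 + 16 years → 1 August 2002.
Examination Delay Credit: +344 days → 11 July 2003.

July 11, 2003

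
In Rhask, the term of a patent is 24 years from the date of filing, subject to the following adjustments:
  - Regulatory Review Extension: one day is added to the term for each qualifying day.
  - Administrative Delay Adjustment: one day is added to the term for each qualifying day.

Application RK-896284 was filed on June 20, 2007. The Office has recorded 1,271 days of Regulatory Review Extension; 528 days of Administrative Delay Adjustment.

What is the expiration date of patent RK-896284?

2036-05-23

Base term: filing date + 24 years → 20 June 2031.
Regulatory Review Extension: +1271 days → 12 December 2034.
Administrative Delay Adjustment: +528 days → 23 May 2036.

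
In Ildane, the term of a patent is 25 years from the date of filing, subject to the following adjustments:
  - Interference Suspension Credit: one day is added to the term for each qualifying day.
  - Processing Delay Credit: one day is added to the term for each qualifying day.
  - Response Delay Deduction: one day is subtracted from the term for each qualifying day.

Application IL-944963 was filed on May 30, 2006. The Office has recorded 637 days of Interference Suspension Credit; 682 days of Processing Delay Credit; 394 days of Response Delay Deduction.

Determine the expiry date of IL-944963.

Base term: filing date + 25 years → 30 May 2031.
Interference Suspension Credit: +637 days → 25 February 2033.
Processing Delay Credit: +682 days → 8 January 2035.
Response Delay Deduction: −394 days → 10 December 2033.

December 10, 2033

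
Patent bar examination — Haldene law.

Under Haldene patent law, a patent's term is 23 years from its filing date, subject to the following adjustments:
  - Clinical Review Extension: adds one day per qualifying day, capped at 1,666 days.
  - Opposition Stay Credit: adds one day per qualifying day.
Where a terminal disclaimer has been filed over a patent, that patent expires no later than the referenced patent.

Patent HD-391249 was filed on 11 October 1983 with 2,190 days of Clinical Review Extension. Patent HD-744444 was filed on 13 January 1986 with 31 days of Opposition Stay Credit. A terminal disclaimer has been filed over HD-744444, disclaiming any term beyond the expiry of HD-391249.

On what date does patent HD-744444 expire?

Natural term of HD-744444:
  Base: filing + 23 years → 13 January 2009.
  Opposition Stay Credit: +31 days → 13 February 2009.
Expiry of referenced patent HD-391249:
  Base: filing + 23 years → 11 October 2006.
  Clinical Review Extension: 2190 days claimed exceeds the 1666-day cap, so +1666 days → 4 May 2011.
Terminal disclaimer: HD-744444 expires on the earlier of 13 February 2009 and 4 May 2011.

2009-02-13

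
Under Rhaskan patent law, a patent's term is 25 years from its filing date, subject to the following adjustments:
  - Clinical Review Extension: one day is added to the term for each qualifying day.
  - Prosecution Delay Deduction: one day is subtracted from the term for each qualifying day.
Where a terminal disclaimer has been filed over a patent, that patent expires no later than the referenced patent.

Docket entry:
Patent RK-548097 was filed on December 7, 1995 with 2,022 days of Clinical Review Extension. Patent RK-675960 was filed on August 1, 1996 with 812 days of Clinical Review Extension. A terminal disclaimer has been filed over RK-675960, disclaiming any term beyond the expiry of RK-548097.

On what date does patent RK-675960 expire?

October 22, 2023

Natural term of RK-675960:
  Base: filing + 25 years → 1 August 2021.
  Clinical Review Extension: +812 days → 22 October 2023.
Expiry of referenced patent RK-548097:
  Base: filing + 25 years → 7 December 2020.
  Clinical Review Extension: +2022 days → 21 June 2026.
Terminal disclaimer: RK-675960 expires on the earlier of 22 October 2023 and 21 June 2026.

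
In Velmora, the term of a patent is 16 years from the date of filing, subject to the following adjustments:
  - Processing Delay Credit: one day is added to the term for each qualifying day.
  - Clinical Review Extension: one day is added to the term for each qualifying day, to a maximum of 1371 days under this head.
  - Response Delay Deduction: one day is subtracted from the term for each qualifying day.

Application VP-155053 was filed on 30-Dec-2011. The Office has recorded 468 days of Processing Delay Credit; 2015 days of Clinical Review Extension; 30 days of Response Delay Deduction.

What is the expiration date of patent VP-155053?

December 12, 2032

Base term: filing date + 16 years → 30 December 2027.
Processing Delay Credit: +468 days → 11 April 2029.
Clinical Review Extension: 2015 days claimed exceeds the 1371-day cap, so +1371 days → 11 January 2033.
Response Delay Deduction: −30 days → 12 December 2032.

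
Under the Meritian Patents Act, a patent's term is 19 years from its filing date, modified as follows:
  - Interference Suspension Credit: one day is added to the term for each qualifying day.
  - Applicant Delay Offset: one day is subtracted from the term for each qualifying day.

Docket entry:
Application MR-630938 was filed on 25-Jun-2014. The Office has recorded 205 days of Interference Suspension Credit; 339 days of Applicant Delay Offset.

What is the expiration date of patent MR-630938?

February 11, 2033

Base term: filing date + 19 years → 25 June 2033.
Interference Suspension Credit: +205 days → 16 January 2034.
Applicant Delay Offset: −339 days → 11 February 2033.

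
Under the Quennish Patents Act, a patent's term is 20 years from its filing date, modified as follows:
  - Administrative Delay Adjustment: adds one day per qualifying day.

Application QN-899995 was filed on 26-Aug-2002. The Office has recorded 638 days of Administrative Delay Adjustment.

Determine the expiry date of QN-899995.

May 25, 2024

Base term: filing date + 20 years → 26 August 2022.
Administrative Delay Adjustment: +638 days → 25 May 2024.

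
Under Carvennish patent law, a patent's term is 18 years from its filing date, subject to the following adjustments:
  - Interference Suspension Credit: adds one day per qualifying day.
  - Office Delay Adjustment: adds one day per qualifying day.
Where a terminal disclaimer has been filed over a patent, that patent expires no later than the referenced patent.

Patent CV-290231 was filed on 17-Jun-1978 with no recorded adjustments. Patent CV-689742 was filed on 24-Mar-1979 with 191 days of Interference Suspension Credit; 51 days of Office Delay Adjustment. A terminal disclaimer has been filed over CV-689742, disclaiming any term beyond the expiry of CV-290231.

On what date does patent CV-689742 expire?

June 17, 1996

Natural term of CV-689742:
  Base: filing + 18 years → 24 March 1997.
  Interference Suspension Credit: +191 days → 1 October 1997.
  Office Delay Adjustment: +51 days → 21 November 1997.
Expiry of referenced patent CV-290231:
  Base: filing + 18 years → 17 June 1996.
Terminal disclaimer: CV-689742 expires on the earlier of 21 November 1997 and 17 June 1996.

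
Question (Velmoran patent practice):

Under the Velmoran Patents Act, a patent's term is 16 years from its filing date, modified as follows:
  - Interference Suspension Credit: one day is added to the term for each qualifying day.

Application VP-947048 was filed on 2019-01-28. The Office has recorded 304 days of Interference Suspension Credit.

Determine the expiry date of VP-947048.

Base term: filing date + 16 years → 28 January 2035.
Interference Suspension Credit: +304 days → 28 November 2035.

November 28, 2035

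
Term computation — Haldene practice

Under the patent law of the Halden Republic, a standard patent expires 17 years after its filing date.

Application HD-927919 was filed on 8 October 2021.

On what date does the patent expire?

Filing date + 17 years → 8 October 2038.

October 8, 2038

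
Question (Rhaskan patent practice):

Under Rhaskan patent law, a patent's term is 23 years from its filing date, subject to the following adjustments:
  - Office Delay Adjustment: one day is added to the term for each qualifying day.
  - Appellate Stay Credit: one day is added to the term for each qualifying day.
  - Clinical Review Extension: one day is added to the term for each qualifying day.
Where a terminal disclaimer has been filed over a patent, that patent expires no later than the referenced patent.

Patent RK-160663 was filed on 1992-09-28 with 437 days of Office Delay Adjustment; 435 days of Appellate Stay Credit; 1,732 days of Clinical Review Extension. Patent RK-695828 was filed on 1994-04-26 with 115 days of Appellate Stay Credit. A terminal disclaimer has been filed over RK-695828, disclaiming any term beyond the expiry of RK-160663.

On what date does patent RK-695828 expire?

Natural term of RK-695828:
  Base: filing + 23 years → 26 April 2017.
  Appellate Stay Credit: +115 days → 19 August 2017.
Expiry of referenced patent RK-160663:
  Base: filing + 23 years → 28 September 2015.
  Office Delay Adjustment: +437 days → 8 December 2016.
  Appellate Stay Credit: +435 days → 16 February 2018.
  Clinical Review Extension: +1732 days → 14 November 2022.
Terminal disclaimer: RK-695828 expires on the earlier of 19 August 2017 and 14 November 2022.

2017-08-19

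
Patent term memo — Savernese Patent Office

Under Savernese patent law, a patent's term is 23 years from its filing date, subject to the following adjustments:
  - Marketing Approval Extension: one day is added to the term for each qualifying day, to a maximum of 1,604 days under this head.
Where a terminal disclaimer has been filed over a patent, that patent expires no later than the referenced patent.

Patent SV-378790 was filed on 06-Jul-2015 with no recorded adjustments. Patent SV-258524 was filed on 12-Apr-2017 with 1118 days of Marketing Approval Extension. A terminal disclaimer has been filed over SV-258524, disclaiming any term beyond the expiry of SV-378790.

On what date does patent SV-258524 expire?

July 6, 2038

Natural term of SV-258524:
  Base: filing + 23 years → 12 April 2040.
  Marketing Approval Extension: 1118 days (within the 1604-day cap) → +1118 days → 5 May 2043.
Expiry of referenced patent SV-378790:
  Base: filing + 23 years → 6 July 2038.
Terminal disclaimer: SV-258524 expires on the earlier of 5 May 2043 and 6 July 2038.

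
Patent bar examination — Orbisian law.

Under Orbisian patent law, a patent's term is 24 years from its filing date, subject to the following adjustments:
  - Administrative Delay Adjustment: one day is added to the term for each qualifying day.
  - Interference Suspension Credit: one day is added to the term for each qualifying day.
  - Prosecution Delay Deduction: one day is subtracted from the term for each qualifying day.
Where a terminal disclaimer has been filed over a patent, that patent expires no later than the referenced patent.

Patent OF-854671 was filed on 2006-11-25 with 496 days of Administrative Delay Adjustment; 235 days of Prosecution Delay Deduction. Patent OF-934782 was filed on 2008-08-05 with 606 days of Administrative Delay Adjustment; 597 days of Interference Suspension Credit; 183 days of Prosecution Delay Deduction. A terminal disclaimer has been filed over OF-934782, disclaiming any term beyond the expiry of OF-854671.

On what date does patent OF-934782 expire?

2031-08-13

Natural term of OF-934782:
  Base: filing + 24 years → 5 August 2032.
  Administrative Delay Adjustment: +606 days → 3 April 2034.
  Interference Suspension Credit: +597 days → 21 November 2035.
  Prosecution Delay Deduction: −183 days → 22 May 2035.
Expiry of referenced patent OF-854671:
  Base: filing + 24 years → 25 November 2030.
  Administrative Delay Adjustment: +496 days → 4 April 2032.
  Prosecution Delay Deduction: −235 days → 13 August 2031.
Terminal disclaimer: OF-934782 expires on the earlier of 22 May 2035 and 13 August 2031.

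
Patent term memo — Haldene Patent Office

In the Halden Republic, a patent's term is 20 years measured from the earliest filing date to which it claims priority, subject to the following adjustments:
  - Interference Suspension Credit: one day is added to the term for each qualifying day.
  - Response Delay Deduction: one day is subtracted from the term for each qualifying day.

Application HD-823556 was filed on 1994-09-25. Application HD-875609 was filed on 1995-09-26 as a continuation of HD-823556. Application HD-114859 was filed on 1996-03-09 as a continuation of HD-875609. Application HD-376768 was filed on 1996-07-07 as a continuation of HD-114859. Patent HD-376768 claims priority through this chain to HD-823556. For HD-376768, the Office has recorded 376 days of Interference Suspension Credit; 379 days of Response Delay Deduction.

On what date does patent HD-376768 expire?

2014-09-22

Earliest priority filing: 25 September 1994.
Base term: 25 September 1994 + 20 years → 25 September 2014.
Interference Suspension Credit: +376 days → 6 October 2015.
Response Delay Deduction: −379 days → 22 September 2014.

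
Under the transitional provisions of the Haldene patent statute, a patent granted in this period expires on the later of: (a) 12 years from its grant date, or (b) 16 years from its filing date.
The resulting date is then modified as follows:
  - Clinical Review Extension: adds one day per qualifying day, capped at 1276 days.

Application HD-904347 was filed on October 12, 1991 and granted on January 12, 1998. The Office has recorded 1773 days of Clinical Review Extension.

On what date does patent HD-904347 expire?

(a) grant + 12 years → 12 January 2010.
(b) filing + 16 years → 12 October 2007.
Later of the two: 12 January 2010.
Clinical Review Extension: 1773 days claimed exceeds the 1276-day cap, so +1276 days → 11 July 2013.

July 11, 2013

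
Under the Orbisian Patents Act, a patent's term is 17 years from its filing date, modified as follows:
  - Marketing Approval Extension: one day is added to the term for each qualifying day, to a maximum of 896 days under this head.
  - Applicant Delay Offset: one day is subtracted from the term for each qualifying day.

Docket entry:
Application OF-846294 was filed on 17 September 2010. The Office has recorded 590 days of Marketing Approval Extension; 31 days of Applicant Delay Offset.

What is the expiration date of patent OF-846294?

Base term: filing date + 17 years → 17 September 2027.
Marketing Approval Extension: 590 days (within the 896-day cap) → +590 days → 29 April 2029.
Applicant Delay Offset: −31 days → 29 March 2029.

March 29, 2029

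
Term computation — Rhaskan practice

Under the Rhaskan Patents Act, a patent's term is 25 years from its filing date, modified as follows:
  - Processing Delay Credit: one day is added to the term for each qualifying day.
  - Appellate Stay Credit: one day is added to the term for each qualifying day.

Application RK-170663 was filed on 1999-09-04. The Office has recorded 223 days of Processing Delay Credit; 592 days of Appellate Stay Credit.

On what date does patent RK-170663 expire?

2026-11-28

Base term: filing date + 25 years → 4 September 2024.
Processing Delay Credit: +223 days → 15 April 2025.
Appellate Stay Credit: +592 days → 28 November 2026.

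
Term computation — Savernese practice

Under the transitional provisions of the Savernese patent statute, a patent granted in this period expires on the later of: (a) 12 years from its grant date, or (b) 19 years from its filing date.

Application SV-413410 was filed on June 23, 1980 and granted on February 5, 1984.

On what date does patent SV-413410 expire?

(a) grant + 12 years → 5 February 1996.
(b) filing + 19 years → 23 June 1999.
Later of the two: 23 June 1999.

1999-06-23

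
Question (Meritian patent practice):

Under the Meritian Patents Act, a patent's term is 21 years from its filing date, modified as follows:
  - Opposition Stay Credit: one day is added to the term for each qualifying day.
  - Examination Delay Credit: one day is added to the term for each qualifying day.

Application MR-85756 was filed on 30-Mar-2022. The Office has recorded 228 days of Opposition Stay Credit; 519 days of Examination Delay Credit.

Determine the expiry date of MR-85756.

2045-04-15

Base term: filing date + 21 years → 30 March 2043.
Opposition Stay Credit: +228 days → 13 November 2043.
Examination Delay Credit: +519 days → 15 April 2045.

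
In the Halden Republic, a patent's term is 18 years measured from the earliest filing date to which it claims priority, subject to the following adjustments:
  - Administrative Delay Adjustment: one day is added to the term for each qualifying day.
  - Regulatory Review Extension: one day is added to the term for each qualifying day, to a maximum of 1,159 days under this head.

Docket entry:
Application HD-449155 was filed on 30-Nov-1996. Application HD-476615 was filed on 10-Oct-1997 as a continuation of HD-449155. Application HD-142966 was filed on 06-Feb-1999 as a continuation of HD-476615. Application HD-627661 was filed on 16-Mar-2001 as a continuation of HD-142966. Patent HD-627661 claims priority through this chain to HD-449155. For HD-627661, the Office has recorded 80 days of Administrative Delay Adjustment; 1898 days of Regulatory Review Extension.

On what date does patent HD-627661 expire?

2018-04-22

Earliest priority filing: 30 November 1996.
Base term: 30 November 1996 + 18 years → 30 November 2014.
Administrative Delay Adjustment: +80 days → 18 February 2015.
Regulatory Review Extension: 1898 days claimed exceeds the 1159-day cap, so +1159 days → 22 April 2018.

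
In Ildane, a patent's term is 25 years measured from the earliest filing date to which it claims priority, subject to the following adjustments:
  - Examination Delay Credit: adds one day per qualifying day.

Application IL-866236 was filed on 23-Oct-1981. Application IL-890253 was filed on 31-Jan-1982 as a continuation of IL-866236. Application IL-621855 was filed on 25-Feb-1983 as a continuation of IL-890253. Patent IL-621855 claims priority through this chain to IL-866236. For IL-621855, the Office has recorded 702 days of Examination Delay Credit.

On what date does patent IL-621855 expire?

2008-09-24

Earliest priority filing: 23 October 1981.
Base term: 23 October 1981 + 25 years → 23 October 2006.
Examination Delay Credit: +702 days → 24 September 2008.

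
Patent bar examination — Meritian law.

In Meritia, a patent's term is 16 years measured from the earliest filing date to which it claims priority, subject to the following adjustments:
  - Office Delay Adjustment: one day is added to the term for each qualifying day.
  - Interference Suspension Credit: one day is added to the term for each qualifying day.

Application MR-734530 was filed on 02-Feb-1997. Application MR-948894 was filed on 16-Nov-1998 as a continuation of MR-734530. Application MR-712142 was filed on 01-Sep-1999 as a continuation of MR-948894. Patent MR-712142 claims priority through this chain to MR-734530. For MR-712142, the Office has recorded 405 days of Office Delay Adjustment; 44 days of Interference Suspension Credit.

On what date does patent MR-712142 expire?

April 27, 2014

Earliest priority filing: 2 February 1997.
Base term: 2 February 1997 + 16 years → 2 February 2013.
Office Delay Adjustment: +405 days → 14 March 2014.
Interference Suspension Credit: +44 days → 27 April 2014.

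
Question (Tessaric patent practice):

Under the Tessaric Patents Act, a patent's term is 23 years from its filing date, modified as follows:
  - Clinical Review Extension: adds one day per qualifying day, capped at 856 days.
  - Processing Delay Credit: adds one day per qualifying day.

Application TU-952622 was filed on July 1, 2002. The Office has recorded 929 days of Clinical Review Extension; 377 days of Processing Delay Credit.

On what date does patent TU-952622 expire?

November 15, 2028

Base term: filing date + 23 years → 1 July 2025.
Clinical Review Extension: 929 days claimed exceeds the 856-day cap, so +856 days → 4 November 2027.
Processing Delay Credit: +377 days → 15 November 2028.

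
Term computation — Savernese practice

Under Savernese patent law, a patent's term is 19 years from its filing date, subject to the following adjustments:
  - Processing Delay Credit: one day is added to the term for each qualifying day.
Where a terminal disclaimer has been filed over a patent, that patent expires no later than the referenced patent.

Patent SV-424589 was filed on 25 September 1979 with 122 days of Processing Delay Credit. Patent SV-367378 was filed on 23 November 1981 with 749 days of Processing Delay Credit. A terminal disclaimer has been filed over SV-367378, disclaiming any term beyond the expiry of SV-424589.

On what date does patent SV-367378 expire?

Natural term of SV-367378:
  Base: filing + 19 years → 23 November 2000.
  Processing Delay Credit: +749 days → 12 December 2002.
Expiry of referenced patent SV-424589:
  Base: filing + 19 years → 25 September 1998.
  Processing Delay Credit: +122 days → 25 January 1999.
Terminal disclaimer: SV-367378 expires on the earlier of 12 December 2002 and 25 January 1999.

1999-01-25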